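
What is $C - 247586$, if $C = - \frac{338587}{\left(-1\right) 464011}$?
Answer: $- \frac{114882288859}{464011} \approx -2.4759 \cdot 10^{5}$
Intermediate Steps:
$C = \frac{338587}{464011}$ ($C = - \frac{338587}{-464011} = \left(-338587\right) \left(- \frac{1}{464011}\right) = \frac{338587}{464011} \approx 0.7297$)
$C - 247586 = \frac{338587}{464011} - 247586 = - \frac{114882288859}{464011}$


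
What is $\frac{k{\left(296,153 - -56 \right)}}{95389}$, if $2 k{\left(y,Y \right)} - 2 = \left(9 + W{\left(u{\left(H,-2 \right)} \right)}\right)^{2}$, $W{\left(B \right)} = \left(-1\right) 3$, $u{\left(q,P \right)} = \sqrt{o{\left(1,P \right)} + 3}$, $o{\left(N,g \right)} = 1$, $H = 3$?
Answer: $\frac{19}{95389} \approx 0.00019918$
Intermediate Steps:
$u{\left(q,P \right)} = 2$ ($u{\left(q,P \right)} = \sqrt{1 + 3} = \sqrt{4} = 2$)
$W{\left(B \right)} = -3$
$k{\left(y,Y \right)} = 19$ ($k{\left(y,Y \right)} = 1 + \frac{\left(9 - 3\right)^{2}}{2} = 1 + \frac{6^{2}}{2} = 1 + \frac{1}{2} \cdot 36 = 1 + 18 = 19$)
$\frac{k{\left(296,153 - -56 \right)}}{95389} = \frac{19}{95389}$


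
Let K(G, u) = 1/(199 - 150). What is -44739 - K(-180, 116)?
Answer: -2192212/49 ≈ -44739.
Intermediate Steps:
K(G, u) = 1/49
-44739 - K(-180, 116) = -44739 - 1*1/49 = -44739 - 1/49 = -2192212/49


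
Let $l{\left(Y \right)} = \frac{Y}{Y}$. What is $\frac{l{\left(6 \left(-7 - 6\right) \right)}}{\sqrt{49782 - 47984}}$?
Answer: $\frac{\sqrt{1798}}{1798} \approx 0.023583$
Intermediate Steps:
$l{\left(Y \right)} = 1$
$\frac{l{\left(6 \left(-7 - 6\right) \right)}}{\sqrt{49782 - 47984}} = 1 \frac{1}{\sqrt{49782 - 47984}} = 1 \frac{1}{\sqrt{1798}} = 1 \frac{\sqrt{1798}}{1798} = \frac{\sqrt{1798}}{1798}$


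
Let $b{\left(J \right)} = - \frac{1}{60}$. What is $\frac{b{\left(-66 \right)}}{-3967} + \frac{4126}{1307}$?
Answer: $\frac{982071827}{311092140} \approx 3.1569$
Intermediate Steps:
$b{\left(J \right)} = - \frac{1}{60}$ ($b{\left(J \right)} = \left(-1\right) \frac{1}{60} = - \frac{1}{60}$)
$\frac{b{\left(-66 \right)}}{-3967} + \frac{4126}{1307} = - \frac{1}{60 \left(-3967\right)} + \frac{4126}{1307} = \left(- \frac{1}{60}\right) \left(- \frac{1}{3967}\right) + 4126 \cdot \frac{1}{1307} = \frac{1}{238020} + \frac{4126}{1307} = \frac{982071827}{311092140}$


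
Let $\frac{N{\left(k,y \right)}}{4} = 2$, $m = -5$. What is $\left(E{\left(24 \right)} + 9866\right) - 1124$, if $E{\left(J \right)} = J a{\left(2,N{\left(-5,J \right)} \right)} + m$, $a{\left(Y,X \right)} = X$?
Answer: $8929$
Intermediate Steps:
$N{\left(k,y \right)} = 8$ ($N{\left(k,y \right)} = 4 \cdot 2 = 8$)
$E{\left(J \right)} = -5 + 8 J$ ($E{\left(J \right)} = J 8 - 5 = 8 J - 5 = -5 + 8 J$)
$\left(E{\left(24 \right)} + 9866\right) - 1124 = \left(\left(-5 + 8 \cdot 24\right) + 9866\right) - 1124 = \left(\left(-5 + 192\right) + 9866\right) - 1124 = \left(187 + 9866\right) - 1124 = 10053 - 1124 = 8929$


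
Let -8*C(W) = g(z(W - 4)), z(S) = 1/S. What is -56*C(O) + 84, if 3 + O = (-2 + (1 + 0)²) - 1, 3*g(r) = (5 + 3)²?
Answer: 700/3 ≈ 233.33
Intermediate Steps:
g(r) = 64/3 (g(r) = (5 + 3)²/3 = (⅓)*8² = (⅓)*64 = 64/3)
O = -5 (O = -3 + ((-2 + (1 + 0)²) - 1) = -3 + ((-2 + 1²) - 1) = -3 + ((-2 + 1) - 1) = -3 + (-1 - 1) = -3 - 2 = -5)
C(W) = -8/3 (C(W) = -⅛*64/3 = -8/3)
-56*C(O) + 84 = -56*(-8/3) + 84 = 448/3 + 84 = 700/3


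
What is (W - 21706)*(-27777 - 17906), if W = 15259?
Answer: 294518301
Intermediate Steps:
(W - 21706)*(-27777 - 17906) = (15259 - 21706)*(-27777 - 17906) = -6447*(-45683) = 294518301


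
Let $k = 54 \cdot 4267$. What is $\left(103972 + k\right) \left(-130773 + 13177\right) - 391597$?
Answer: $-39323318037$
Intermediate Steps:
$k = 230418$
$\left(103972 + k\right) \left(-130773 + 13177\right) - 391597 = \left(103972 + 230418\right) \left(-130773 + 13177\right) - 391597 = 334390 \left(-117596\right) - 391597 = -39322926440 - 391597 = -39323318037$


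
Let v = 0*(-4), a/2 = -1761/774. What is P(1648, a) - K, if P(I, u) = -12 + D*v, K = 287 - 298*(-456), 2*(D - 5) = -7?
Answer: -136187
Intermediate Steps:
a = -587/129 (a = 2*(-1761/774) = 2*(-1761*1/774) = 2*(-587/258) = -587/129 ≈ -4.5504)
D = 3/2 (D = 5 + (½)*(-7) = 5 - 7/2 = 3/2 ≈ 1.5000)
K = 136175 (K = 287 + 135888 = 136175)
v = 0
P(I, u) = -12 (P(I, u) = -12 + (3/2)*0 = -12 + 0 = -12)
P(1648, a) - K = -12 - 1*136175 = -12 - 136175 = -136187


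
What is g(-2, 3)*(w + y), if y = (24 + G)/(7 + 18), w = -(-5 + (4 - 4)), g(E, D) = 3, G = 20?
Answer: 507/25 ≈ 20.280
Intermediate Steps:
w = 5 (w = -(-5 + 0) = -1*(-5) = 5)
y = 44/25 (y = (24 + 20)/(7 + 18) = 44/25 ≈ 1.7600)
g(-2, 3)*(w + y) = 3*(5 + 44/25) = 3*(169/25) = 507/25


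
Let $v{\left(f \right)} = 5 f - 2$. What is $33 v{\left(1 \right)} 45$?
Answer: $4455$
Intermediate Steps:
$v{\left(f \right)} = -2 + 5 f$
$33 v{\left(1 \right)} 45 = 33 \left(-2 + 5 \cdot 1\right) 45 = 33 \left(-2 + 5\right) 45 = 33 \cdot 3 \cdot 45 = 99 \cdot 45 = 4455$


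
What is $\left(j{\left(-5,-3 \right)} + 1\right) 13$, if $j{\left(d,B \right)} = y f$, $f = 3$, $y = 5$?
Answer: $208$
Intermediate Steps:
$j{\left(d,B \right)} = 15$ ($j{\left(d,B \right)} = 5 \cdot 3 = 15$)
$\left(j{\left(-5,-3 \right)} + 1\right) 13 = \left(15 + 1\right) 13 = 16 \cdot 13 = 208$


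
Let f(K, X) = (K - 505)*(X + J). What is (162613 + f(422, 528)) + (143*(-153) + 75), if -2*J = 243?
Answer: 214139/2 ≈ 1.0707e+5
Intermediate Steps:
J = -243/2 (J = -½*243 = -243/2 ≈ -121.50)
f(K, X) = (-505 + K)*(-243/2 + X) (f(K, X) = (K - 505)*(X - 243/2) = (-505 + K)*(-243/2 + X))
(162613 + f(422, 528)) + (143*(-153) + 75) = (162613 + (122715/2 - 505*528 - 243/2*422 + 422*528)) + (143*(-153) + 75) = (162613 + (122715/2 - 266640 - 51273 + 222816)) + (-21879 + 75) = (162613 - 67479/2) - 21804 = 257747/2 - 21804 = 214139/2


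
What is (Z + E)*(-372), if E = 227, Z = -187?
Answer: -14880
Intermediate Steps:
(Z + E)*(-372) = (-187 + 227)*(-372) = 40*(-372) = -14880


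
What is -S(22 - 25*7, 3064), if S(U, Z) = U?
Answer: 153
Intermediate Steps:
-S(22 - 25*7, 3064) = -(22 - 25*7) = -(22 - 175) = -1*(-153) = 153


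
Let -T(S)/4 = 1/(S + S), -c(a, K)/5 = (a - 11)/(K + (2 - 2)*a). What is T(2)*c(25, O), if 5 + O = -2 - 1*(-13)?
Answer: 35/3 ≈ 11.667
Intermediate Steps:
O = 6 (O = -5 + (-2 - 1*(-13)) = -5 + (-2 + 13) = -5 + 11 = 6)
c(a, K) = -5*(-11 + a)/K (c(a, K) = -5*(a - 11)/(K + (2 - 2)*a) = -5*(-11 + a)/(K + 0*a) = -5*(-11 + a)/(K + 0) = -5*(-11 + a)/K)
T(S) = -2/S (T(S) = -4/(S + S) = -4*1/(2*S) = -2/S)
T(2)*c(25, O) = (-2/2)*(5*(11 - 1*25)/6) = (-2*1/2)*(5*(1/6)*(11 - 25)) = -5*(-14)/6 = -1*(-35/3) = 35/3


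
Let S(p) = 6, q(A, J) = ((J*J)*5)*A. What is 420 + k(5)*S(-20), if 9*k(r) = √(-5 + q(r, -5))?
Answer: 420 + 4*√155/3 ≈ 436.60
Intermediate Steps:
q(A, J) = 5*A*J² (q(A, J) = (J²*5)*A = (5*J²)*A = 5*A*J²)
k(r) = √(-5 + 125*r)/9 (k(r) = √(-5 + 5*r*(-5)²)/9 = √(-5 + 5*r*25)/9 = √(-5 + 125*r)/9)
420 + k(5)*S(-20) = 420 + (√(-5 + 125*5)/9)*6 = 420 + (√(-5 + 625)/9)*6 = 420 + (√620/9)*6 = 420 + ((2*√155)/9)*6 = 420 + (2*√155/9)*6 = 420 + 4*√155/3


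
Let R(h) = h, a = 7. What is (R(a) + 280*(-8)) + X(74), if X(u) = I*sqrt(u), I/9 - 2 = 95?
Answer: -2233 + 873*sqrt(74) ≈ 5276.8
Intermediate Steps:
I = 873 (I = 18 + 9*95 = 18 + 855 = 873)
X(u) = 873*sqrt(u)
(R(a) + 280*(-8)) + X(74) = (7 + 280*(-8)) + 873*sqrt(74) = (7 - 2240) + 873*sqrt(74) = -2233 + 873*sqrt(74)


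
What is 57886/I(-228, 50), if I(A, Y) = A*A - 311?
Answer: 57886/51673 ≈ 1.1202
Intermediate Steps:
I(A, Y) = -311 + A**2 (I(A, Y) = A**2 - 311 = -311 + A**2)
57886/I(-228, 50) = 57886/(-311 + (-228)**2) = 57886/(-311 + 51984) = 57886/51673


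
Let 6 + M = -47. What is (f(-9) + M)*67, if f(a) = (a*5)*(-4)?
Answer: 8509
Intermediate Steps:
M = -53 (M = -6 - 47 = -53)
f(a) = -20*a (f(a) = (5*a)*(-4) = -20*a)
(f(-9) + M)*67 = (-20*(-9) - 53)*67 = (180 - 53)*67 = 127*67 = 8509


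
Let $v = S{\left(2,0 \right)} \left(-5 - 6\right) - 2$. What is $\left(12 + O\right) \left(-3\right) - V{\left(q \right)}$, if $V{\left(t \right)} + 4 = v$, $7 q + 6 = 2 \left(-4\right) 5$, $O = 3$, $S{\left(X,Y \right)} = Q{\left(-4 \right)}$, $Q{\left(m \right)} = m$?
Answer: $-83$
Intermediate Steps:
$S{\left(X,Y \right)} = -4$
$v = 42$ ($v = - 4 \left(-5 - 6\right) - 2 = \left(-4\right) \left(-11\right) - 2 = 44 - 2 = 42$)
$q = - \frac{46}{7}$ ($q = - \frac{6}{7} + \frac{2 \left(-4\right) 5}{7} = - \frac{6}{7} + \frac{\left(-8\right) 5}{7} = - \frac{6}{7} + \frac{1}{7} \left(-40\right) = - \frac{6}{7} - \frac{40}{7} = - \frac{46}{7} \approx -6.5714$)
$V{\left(t \right)} = 38$ ($V{\left(t \right)} = -4 + 42 = 38$)
$\left(12 + O\right) \left(-3\right) - V{\left(q \right)} = \left(12 + 3\right) \left(-3\right) - 38 = 15 \left(-3\right) - 38 = -45 - 38 = -83$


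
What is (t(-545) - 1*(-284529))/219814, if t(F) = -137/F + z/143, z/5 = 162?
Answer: 1583944904/1223657435 ≈ 1.2944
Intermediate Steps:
z = 810 (z = 5*162 = 810)
t(F) = 810/143 - 137/F (t(F) = -137/F + 810/143 = 810/143 - 137/F)
(t(-545) - 1*(-284529))/219814 = ((810/143 - 137/(-545)) - 1*(-284529))/219814 = ((810/143 - 137*(-1/545)) + 284529)*(1/219814) = ((810/143 + 137/545) + 284529)*(1/219814) = (461041/77935 + 284529)*(1/219814) = (22175228656/77935)*(1/219814) = 1583944904/1223657435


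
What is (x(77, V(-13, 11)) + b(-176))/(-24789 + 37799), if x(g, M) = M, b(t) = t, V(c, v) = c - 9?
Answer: -99/6505 ≈ -0.015219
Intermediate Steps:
V(c, v) = -9 + c
(x(77, V(-13, 11)) + b(-176))/(-24789 + 37799) = ((-9 - 13) - 176)/(-24789 + 37799) = (-22 - 176)/13010 = -198*1/13010 = -99/6505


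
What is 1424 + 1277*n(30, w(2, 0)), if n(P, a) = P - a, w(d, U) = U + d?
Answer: 37180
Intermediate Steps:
1424 + 1277*n(30, w(2, 0)) = 1424 + 1277*(30 - (0 + 2)) = 1424 + 1277*(30 - 1*2) = 1424 + 1277*(30 - 2) = 1424 + 1277*28 = 1424 + 35756 = 37180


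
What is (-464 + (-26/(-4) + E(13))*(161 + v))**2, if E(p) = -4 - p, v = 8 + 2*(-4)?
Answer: 18567481/4 ≈ 4.6419e+6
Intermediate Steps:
v = 0 (v = 8 - 8 = 0)
(-464 + (-26/(-4) + E(13))*(161 + v))**2 = (-464 + (-26/(-4) + (-4 - 1*13))*(161 + 0))**2 = (-464 + (-26*(-1/4) + (-4 - 13))*161)**2 = (-464 + (13/2 - 17)*161)**2 = (-464 - 21/2*161)**2 = (-464 - 3381/2)**2 = (-4309/2)**2 = 18567481/4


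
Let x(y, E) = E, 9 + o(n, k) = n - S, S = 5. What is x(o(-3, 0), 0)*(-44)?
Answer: 0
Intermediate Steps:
o(n, k) = -14 + n (o(n, k) = -9 + (n - 1*5) = -9 + (n - 5) = -9 + (-5 + n) = -14 + n)
x(o(-3, 0), 0)*(-44) = 0*(-44) = 0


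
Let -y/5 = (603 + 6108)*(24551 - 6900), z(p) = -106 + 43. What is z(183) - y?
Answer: 592279242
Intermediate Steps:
z(p) = -63
y = -592279305 (y = -5*(603 + 6108)*(24551 - 6900) = -33555*17651 = -5*118455861 = -592279305)
z(183) - y = -63 - 1*(-592279305) = -63 + 592279305 = 592279242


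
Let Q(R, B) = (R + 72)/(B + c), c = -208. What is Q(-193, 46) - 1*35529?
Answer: -5755577/162 ≈ -35528.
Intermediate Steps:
Q(R, B) = (72 + R)/(-208 + B) (Q(R, B) = (R + 72)/(B - 208) = (72 + R)/(-208 + B))
Q(-193, 46) - 1*35529 = (72 - 193)/(-208 + 46) - 1*35529 = -121/(-162) - 35529 = -1/162*(-121) - 35529 = 121/162 - 35529 = -5755577/162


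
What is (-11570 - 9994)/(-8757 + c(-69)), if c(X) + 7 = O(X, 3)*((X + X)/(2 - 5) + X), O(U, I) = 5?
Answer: 21564/8879 ≈ 2.4286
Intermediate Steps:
c(X) = -7 + 5*X/3 (c(X) = -7 + 5*((X + X)/(2 - 5) + X) = -7 + 5*((2*X)/(-3) + X) = -7 + 5*((2*X)*(-1/3) + X) = -7 + 5*(-2*X/3 + X) = -7 + 5*(X/3) = -7 + 5*X/3)
(-11570 - 9994)/(-8757 + c(-69)) = (-11570 - 9994)/(-8757 + (-7 + (5/3)*(-69))) = -21564/(-8757 + (-7 - 115)) = -21564/(-8757 - 122) = -21564/(-8879) = -21564*(-1/8879) = 21564/8879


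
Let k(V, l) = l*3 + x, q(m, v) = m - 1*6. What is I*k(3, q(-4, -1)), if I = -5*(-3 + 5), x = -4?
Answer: 340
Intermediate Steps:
q(m, v) = -6 + m (q(m, v) = m - 6 = -6 + m)
k(V, l) = -4 + 3*l (k(V, l) = l*3 - 4 = 3*l - 4 = -4 + 3*l)
I = -10 (I = -5*2 = -10)
I*k(3, q(-4, -1)) = -10*(-4 + 3*(-6 - 4)) = -10*(-4 + 3*(-10)) = -10*(-4 - 30) = -10*(-34) = 340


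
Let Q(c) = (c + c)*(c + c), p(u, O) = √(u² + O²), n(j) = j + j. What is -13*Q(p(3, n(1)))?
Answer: -676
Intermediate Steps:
n(j) = 2*j
p(u, O) = √(O² + u²)
Q(c) = 4*c² (Q(c) = (2*c)*(2*c) = 4*c²)
-13*Q(p(3, n(1))) = -52*(√((2*1)² + 3²))² = -52*(√(2² + 9))² = -52*(√(4 + 9))² = -52*(√13)² = -52*13 = -13*52 = -676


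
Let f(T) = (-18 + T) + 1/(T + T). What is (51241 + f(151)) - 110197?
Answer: -17764545/302 ≈ -58823.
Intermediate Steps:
f(T) = -18 + T + 1/(2*T) (f(T) = (-18 + T) + 1/(2*T) = -18 + T + 1/(2*T))
(51241 + f(151)) - 110197 = (51241 + (-18 + 151 + (1/2)/151)) - 110197 = (51241 + (-18 + 151 + (1/2)*(1/151))) - 110197 = (51241 + (-18 + 151 + 1/302)) - 110197 = (51241 + 40167/302) - 110197 = 15514949/302 - 110197 = -17764545/302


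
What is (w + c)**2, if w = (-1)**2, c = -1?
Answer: 0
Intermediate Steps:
w = 1
(w + c)**2 = (1 - 1)**2 = 0**2 = 0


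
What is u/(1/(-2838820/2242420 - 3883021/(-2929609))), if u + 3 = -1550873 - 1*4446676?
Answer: -117171573317276544/328470690689 ≈ -3.5672e+5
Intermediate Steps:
u = -5997552 (u = -3 + (-1550873 - 1*4446676) = -3 + (-1550873 - 4446676) = -3 - 5997549 = -5997552)
u/(1/(-2838820/2242420 - 3883021/(-2929609))) = -5997552/(1/(-2838820/2242420 - 3883021/(-2929609))) = -5997552/(1/(-2838820*1/2242420 - 3883021*(-1/2929609))) = -5997552/(1/(-141941/112121 + 3883021/2929609)) = -5997552/(1/(19536566472/328470690689)) = -5997552/328470690689/19536566472 = -5997552*19536566472/328470690689 = -117171573317276544/328470690689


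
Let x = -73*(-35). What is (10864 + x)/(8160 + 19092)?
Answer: 1491/3028 ≈ 0.49240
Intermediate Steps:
x = 2555
(10864 + x)/(8160 + 19092) = (10864 + 2555)/(8160 + 19092) = 13419/27252 = 13419*(1/27252) = 1491/3028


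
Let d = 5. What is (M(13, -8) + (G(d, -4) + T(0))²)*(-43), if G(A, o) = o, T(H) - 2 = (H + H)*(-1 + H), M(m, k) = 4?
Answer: -344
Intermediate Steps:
T(H) = 2 + 2*H*(-1 + H) (T(H) = 2 + (H + H)*(-1 + H) = 2 + (2*H)*(-1 + H) = 2 + 2*H*(-1 + H))
(M(13, -8) + (G(d, -4) + T(0))²)*(-43) = (4 + (-4 + (2 - 2*0 + 2*0²))²)*(-43) = (4 + (-4 + (2 + 0 + 2*0))²)*(-43) = (4 + (-4 + (2 + 0 + 0))²)*(-43) = (4 + (-4 + 2)²)*(-43) = (4 + (-2)²)*(-43) = (4 + 4)*(-43) = 8*(-43) = -344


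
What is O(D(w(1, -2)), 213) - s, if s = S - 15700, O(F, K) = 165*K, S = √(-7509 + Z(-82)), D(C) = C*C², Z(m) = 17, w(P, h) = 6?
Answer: 50845 - 2*I*√1873 ≈ 50845.0 - 86.556*I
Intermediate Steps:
D(C) = C³
S = 2*I*√1873 (S = √(-7509 + 17) = √(-7492) = 2*I*√1873 ≈ 86.556*I)
s = -15700 + 2*I*√1873 (s = 2*I*√1873 - 15700 = -15700 + 2*I*√1873 ≈ -15700.0 + 86.556*I)
O(D(w(1, -2)), 213) - s = 165*213 - (-15700 + 2*I*√1873) = 35145 + (15700 - 2*I*√1873) = 50845 - 2*I*√1873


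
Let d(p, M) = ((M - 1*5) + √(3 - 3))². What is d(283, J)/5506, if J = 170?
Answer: 27225/5506 ≈ 4.9446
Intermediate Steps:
d(p, M) = (-5 + M)² (d(p, M) = ((M - 5) + √0)² = ((-5 + M) + 0)² = (-5 + M)²)
d(283, J)/5506 = (-5 + 170)²/5506 = 165²*(1/5506) = 27225*(1/5506) = 27225/5506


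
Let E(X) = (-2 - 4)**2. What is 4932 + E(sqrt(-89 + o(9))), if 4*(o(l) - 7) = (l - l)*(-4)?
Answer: 4968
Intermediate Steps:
o(l) = 7 (o(l) = 7 + ((l - l)*(-4))/4 = 7 + (0*(-4))/4 = 7 + (1/4)*0 = 7 + 0 = 7)
E(X) = 36 (E(X) = (-6)**2 = 36)
4932 + E(sqrt(-89 + o(9))) = 4932 + 36 = 4968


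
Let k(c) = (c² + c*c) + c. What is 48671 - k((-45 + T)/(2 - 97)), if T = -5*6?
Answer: 17569496/361 ≈ 48669.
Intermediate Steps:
T = -30
k(c) = c + 2*c² (k(c) = (c² + c²) + c = 2*c² + c = c + 2*c²)
48671 - k((-45 + T)/(2 - 97)) = 48671 - (-45 - 30)/(2 - 97)*(1 + 2*((-45 - 30)/(2 - 97))) = 48671 - (-75/(-95))*(1 + 2*(-75/(-95))) = 48671 - (-75*(-1/95))*(1 + 2*(-75*(-1/95))) = 48671 - 15*(1 + 2*(15/19))/19 = 48671 - 15*(1 + 30/19)/19 = 48671 - 15*49/(19*19) = 48671 - 1*735/361 = 48671 - 735/361 = 17569496/361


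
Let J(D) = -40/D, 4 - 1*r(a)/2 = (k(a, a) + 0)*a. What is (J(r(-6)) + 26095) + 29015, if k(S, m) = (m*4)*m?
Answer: 11958865/217 ≈ 55110.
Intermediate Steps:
k(S, m) = 4*m**2 (k(S, m) = (4*m)*m = 4*m**2)
r(a) = 8 - 8*a**3 (r(a) = 8 - 2*(4*a**2 + 0)*a = 8 - 2*4*a**2*a = 8 - 8*a**3)
(J(r(-6)) + 26095) + 29015 = (-40/(8 - 8*(-6)**3) + 26095) + 29015 = (-40/(8 - 8*(-216)) + 26095) + 29015 = (-40/(8 + 1728) + 26095) + 29015 = (-40/1736 + 26095) + 29015 = (-40*1/1736 + 26095) + 29015 = (-5/217 + 26095) + 29015 = 5662610/217 + 29015 = 11958865/217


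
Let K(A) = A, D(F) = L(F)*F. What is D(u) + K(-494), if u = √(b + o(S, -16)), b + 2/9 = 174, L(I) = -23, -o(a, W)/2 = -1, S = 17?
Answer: -494 - 23*√1582/3 ≈ -798.94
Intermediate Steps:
o(a, W) = 2 (o(a, W) = -2*(-1) = 2)
b = 1564/9 (b = -2/9 + 174 = 1564/9 ≈ 173.78)
u = √1582/3 (u = √(1564/9 + 2) = √(1582/9) = √1582/3 ≈ 13.258)
D(F) = -23*F
D(u) + K(-494) = -23*√1582/3 - 494 = -494 - 23*√1582/3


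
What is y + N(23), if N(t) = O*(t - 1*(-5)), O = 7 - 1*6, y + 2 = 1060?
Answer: 1086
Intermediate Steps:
y = 1058 (y = -2 + 1060 = 1058)
O = 1 (O = 7 - 6 = 1)
N(t) = 5 + t (N(t) = 1*(t - 1*(-5)) = 1*(t + 5) = 1*(5 + t) = 5 + t)
y + N(23) = 1058 + (5 + 23) = 1058 + 28 = 1086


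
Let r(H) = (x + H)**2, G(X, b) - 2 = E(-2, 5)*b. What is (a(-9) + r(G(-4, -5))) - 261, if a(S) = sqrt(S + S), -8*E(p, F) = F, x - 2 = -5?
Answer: -16415/64 + 3*I*sqrt(2) ≈ -256.48 + 4.2426*I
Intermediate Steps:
x = -3 (x = 2 - 5 = -3)
E(p, F) = -F/8
G(X, b) = 2 - 5*b/8 (G(X, b) = 2 + (-1/8*5)*b = 2 - 5*b/8)
r(H) = (-3 + H)**2
a(S) = sqrt(2)*sqrt(S) (a(S) = sqrt(2*S) = sqrt(2)*sqrt(S))
(a(-9) + r(G(-4, -5))) - 261 = (sqrt(2)*sqrt(-9) + (-3 + (2 - 5/8*(-5)))**2) - 261 = (sqrt(2)*(3*I) + (-3 + (2 + 25/8))**2) - 261 = (3*I*sqrt(2) + (-3 + 41/8)**2) - 261 = (3*I*sqrt(2) + (17/8)**2) - 261 = (3*I*sqrt(2) + 289/64) - 261 = (289/64 + 3*I*sqrt(2)) - 261 = -16415/64 + 3*I*sqrt(2)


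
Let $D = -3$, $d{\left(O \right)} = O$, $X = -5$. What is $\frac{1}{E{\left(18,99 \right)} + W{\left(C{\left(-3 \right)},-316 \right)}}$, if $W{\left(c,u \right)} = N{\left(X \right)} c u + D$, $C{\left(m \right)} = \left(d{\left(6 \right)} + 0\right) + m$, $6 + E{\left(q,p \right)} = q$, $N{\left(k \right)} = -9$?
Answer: $\frac{1}{8541} \approx 0.00011708$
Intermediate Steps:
$E{\left(q,p \right)} = -6 + q$
$C{\left(m \right)} = 6 + m$ ($C{\left(m \right)} = \left(6 + 0\right) + m = 6 + m$)
$W{\left(c,u \right)} = -3 - 9 c u$ ($W{\left(c,u \right)} = - 9 c u - 3 = -3 - 9 c u$)
$\frac{1}{E{\left(18,99 \right)} + W{\left(C{\left(-3 \right)},-316 \right)}} = \frac{1}{\left(-6 + 18\right) - \left(3 + 9 \left(6 - 3\right) \left(-316\right)\right)} = \frac{1}{12 - \left(3 + 27 \left(-316\right)\right)} = \frac{1}{12 + \left(-3 + 8532\right)} = \frac{1}{12 + 8529} = \frac{1}{8541}$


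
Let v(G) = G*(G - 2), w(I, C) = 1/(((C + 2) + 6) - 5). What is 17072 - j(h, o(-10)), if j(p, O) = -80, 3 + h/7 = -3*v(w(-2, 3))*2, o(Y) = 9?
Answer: 17152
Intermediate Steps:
w(I, C) = 1/(3 + C) (w(I, C) = 1/(((2 + C) + 6) - 5) = 1/((8 + C) - 5) = 1/(3 + C))
v(G) = G*(-2 + G)
h = -49/6 (h = -21 + 7*(-3*(-2 + 1/(3 + 3))/(3 + 3)*2) = -21 + 7*(-3*(-2 + 1/6)/6*2) = -21 + 7*(-(-2 + ⅙)/2*2) = -21 + 7*(-(-11)/(2*6)*2) = -21 + 7*(-3*(-11/36)*2) = -21 + 7*((11/12)*2) = -21 + 7*(11/6) = -21 + 77/6 = -49/6 ≈ -8.1667)
17072 - j(h, o(-10)) = 17072 - 1*(-80) = 17072 + 80 = 17152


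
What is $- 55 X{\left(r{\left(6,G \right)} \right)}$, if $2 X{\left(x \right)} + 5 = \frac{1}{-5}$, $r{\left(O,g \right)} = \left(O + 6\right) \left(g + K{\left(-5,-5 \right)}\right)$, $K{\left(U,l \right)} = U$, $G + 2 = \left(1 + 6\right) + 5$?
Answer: $143$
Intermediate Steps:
$G = 10$ ($G = -2 + \left(\left(1 + 6\right) + 5\right) = -2 + \left(7 + 5\right) = -2 + 12 = 10$)
$r{\left(O,g \right)} = \left(-5 + g\right) \left(6 + O\right)$ ($r{\left(O,g \right)} = \left(O + 6\right) \left(g - 5\right) = \left(6 + O\right) \left(-5 + g\right) = \left(-5 + g\right) \left(6 + O\right)$)
$X{\left(x \right)} = - \frac{13}{5}$ ($X{\left(x \right)} = - \frac{5}{2} + \frac{1}{2 \left(-5\right)} = - \frac{5}{2} + \frac{1}{2} \left(- \frac{1}{5}\right) = - \frac{5}{2} - \frac{1}{10} = - \frac{13}{5}$)
$- 55 X{\left(r{\left(6,G \right)} \right)} = \left(-55\right) \left(- \frac{13}{5}\right) = 143$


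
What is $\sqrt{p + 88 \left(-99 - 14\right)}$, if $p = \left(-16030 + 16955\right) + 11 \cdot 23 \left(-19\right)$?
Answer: $i \sqrt{13826} \approx 117.58 i$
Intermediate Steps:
$p = -3882$ ($p = 925 + 253 \left(-19\right) = 925 - 4807 = -3882$)
$\sqrt{p + 88 \left(-99 - 14\right)} = \sqrt{-3882 + 88 \left(-99 - 14\right)} = \sqrt{-3882 + 88 \left(-113\right)} = \sqrt{-3882 - 9944} = \sqrt{-13826} = i \sqrt{13826}$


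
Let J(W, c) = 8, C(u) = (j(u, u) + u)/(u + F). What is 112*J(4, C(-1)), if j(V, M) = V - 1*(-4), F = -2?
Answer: 896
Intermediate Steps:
j(V, M) = 4 + V (j(V, M) = V + 4 = 4 + V)
C(u) = (4 + 2*u)/(-2 + u) (C(u) = ((4 + u) + u)/(u - 2) = (4 + 2*u)/(-2 + u))
112*J(4, C(-1)) = 112*8 = 896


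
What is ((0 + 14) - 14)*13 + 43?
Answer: 43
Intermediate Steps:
((0 + 14) - 14)*13 + 43 = (14 - 14)*13 + 43 = 0*13 + 43 = 0 + 43 = 43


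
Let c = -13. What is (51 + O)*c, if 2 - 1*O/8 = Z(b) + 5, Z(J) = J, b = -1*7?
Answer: -1079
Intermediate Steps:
b = -7
O = 32 (O = 16 - 8*(-7 + 5) = 16 - 8*(-2) = 16 + 16 = 32)
(51 + O)*c = (51 + 32)*(-13) = 83*(-13) = -1079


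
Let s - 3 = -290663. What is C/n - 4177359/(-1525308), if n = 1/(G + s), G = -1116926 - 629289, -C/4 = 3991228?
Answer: 972564199128121909/29908 ≈ 3.2519e+13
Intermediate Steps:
C = -15964912 (C = -4*3991228 = -15964912)
s = -290660 (s = 3 - 290663 = -290660)
G = -1746215
n = -1/2036875 (n = 1/(-1746215 - 290660) = 1/(-2036875) = -1/2036875 ≈ -4.9095e-7)
C/n - 4177359/(-1525308) = -15964912/(-1/2036875) - 4177359/(-1525308) = -15964912*(-2036875) - 4177359*(-1/1525308) = 32518530130000 + 81909/29908 = 972564199128121909/29908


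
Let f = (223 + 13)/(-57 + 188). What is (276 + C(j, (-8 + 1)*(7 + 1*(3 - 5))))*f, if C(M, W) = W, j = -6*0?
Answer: 56876/131 ≈ 434.17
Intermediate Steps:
j = 0
f = 236/131 ≈ 1.8015
(276 + C(j, (-8 + 1)*(7 + 1*(3 - 5))))*f = (276 + (-8 + 1)*(7 + 1*(3 - 5)))*(236/131) = (276 - 7*(7 + 1*(-2)))*(236/131) = (276 - 7*(7 - 2))*(236/131) = (276 - 7*5)*(236/131) = (276 - 35)*(236/131) = 241*(236/131) = 56876/131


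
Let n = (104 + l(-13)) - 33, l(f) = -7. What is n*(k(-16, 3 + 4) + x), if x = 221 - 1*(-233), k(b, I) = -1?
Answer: 28992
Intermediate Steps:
x = 454 (x = 221 + 233 = 454)
n = 64 (n = (104 - 7) - 33 = 97 - 33 = 64)
n*(k(-16, 3 + 4) + x) = 64*(-1 + 454) = 64*453 = 28992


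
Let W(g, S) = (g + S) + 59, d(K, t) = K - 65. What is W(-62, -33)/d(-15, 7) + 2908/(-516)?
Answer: -13379/2580 ≈ -5.1857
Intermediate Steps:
d(K, t) = -65 + K
W(g, S) = 59 + S + g (W(g, S) = (S + g) + 59 = 59 + S + g)
W(-62, -33)/d(-15, 7) + 2908/(-516) = (59 - 33 - 62)/(-65 - 15) + 2908/(-516) = -36/(-80) + 2908*(-1/516) = -36*(-1/80) - 727/129 = 9/20 - 727/129 = -13379/2580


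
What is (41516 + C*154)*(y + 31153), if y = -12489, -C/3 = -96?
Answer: 1602640352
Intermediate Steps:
C = 288 (C = -3*(-96) = 288)
(41516 + C*154)*(y + 31153) = (41516 + 288*154)*(-12489 + 31153) = (41516 + 44352)*18664 = 85868*18664 = 1602640352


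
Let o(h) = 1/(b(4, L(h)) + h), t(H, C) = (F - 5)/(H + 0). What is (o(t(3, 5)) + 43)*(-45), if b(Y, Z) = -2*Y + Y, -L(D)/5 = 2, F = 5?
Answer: -7695/4 ≈ -1923.8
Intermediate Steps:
L(D) = -10 (L(D) = -5*2 = -10)
b(Y, Z) = -Y
t(H, C) = 0 (t(H, C) = (5 - 5)/(H + 0) = 0/H = 0)
o(h) = 1/(-4 + h) (o(h) = 1/(-1*4 + h) = 1/(-4 + h))
(o(t(3, 5)) + 43)*(-45) = (1/(-4 + 0) + 43)*(-45) = (1/(-4) + 43)*(-45) = (-¼ + 43)*(-45) = (171/4)*(-45) = -7695/4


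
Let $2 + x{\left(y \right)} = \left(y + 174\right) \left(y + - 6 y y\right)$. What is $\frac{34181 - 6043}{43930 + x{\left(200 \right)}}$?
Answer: $- \frac{14069}{44820636} \approx -0.0003139$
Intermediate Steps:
$x{\left(y \right)} = -2 + \left(174 + y\right) \left(y - 6 y^{2}\right)$ ($x{\left(y \right)} = -2 + \left(y + 174\right) \left(y + - 6 y y\right) = -2 + \left(174 + y\right) \left(y - 6 y^{2}\right)$)
$\frac{34181 - 6043}{43930 + x{\left(200 \right)}} = \frac{34181 - 6043}{43930 - \left(-34798 + 41720000 + 48000000\right)} = \frac{28138}{43930 - 89685202} = \frac{28138}{-89641272} = 28138 \left(- \frac{1}{89641272}\right) = - \frac{14069}{44820636}$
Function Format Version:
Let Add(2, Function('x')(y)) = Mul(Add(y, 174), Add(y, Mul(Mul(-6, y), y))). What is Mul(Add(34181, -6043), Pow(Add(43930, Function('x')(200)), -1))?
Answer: Rational(-14069, 44820636) ≈ -0.00031390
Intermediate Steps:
Function('x')(y) = Add(-2, Mul(Add(174, y), Add(y, Mul(-6, Pow(y, 2))))) (Function('x')(y) = Add(-2, Mul(Add(y, 174), Add(y, Mul(Mul(-6, y), y)))) = Add(-2, Mul(Add(174, y), Add(y, Mul(-6, Pow(y, 2))))))
Mul(Add(34181, -6043), Pow(Add(43930, Function('x')(200)), -1)) = Mul(Add(34181, -6043), Pow(Add(43930, Add(-2, Mul(-1043, Pow(200, 2)), Mul(-6, Pow(200, 3)), Mul(174, 200))), -1)) = Mul(28138, Pow(Add(43930, Add(-2, Mul(-1043, 40000), Mul(-6, 8000000), 34800)), -1)) = Mul(28138, Pow(Add(43930, Add(-2, -41720000, -48000000, 34800)), -1)) = Mul(28138, Pow(Add(43930, -89685202), -1)) = Mul(28138, Pow(-89641272, -1)) = Mul(28138, Rational(-1, 89641272)) = Rational(-14069, 44820636)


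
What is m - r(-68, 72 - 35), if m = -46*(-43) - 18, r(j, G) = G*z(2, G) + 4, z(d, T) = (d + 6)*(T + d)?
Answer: -9588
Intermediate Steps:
z(d, T) = (6 + d)*(T + d)
r(j, G) = 4 + G*(16 + 8*G) (r(j, G) = G*(2**2 + 6*G + 6*2 + G*2) + 4 = G*(4 + 6*G + 12 + 2*G) + 4 = G*(16 + 8*G) + 4 = 4 + G*(16 + 8*G))
m = 1960 (m = 1978 - 18 = 1960)
m - r(-68, 72 - 35) = 1960 - (4 + 8*(72 - 35)*(2 + (72 - 35))) = 1960 - (4 + 8*37*(2 + 37)) = 1960 - (4 + 8*37*39) = 1960 - (4 + 11544) = 1960 - 1*11548 = 1960 - 11548 = -9588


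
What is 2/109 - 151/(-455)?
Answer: 17369/49595 ≈ 0.35022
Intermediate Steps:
2/109 - 151/(-455) = 2*(1/109) - 151*(-1/455) = 2/109 + 151/455 = 17369/49595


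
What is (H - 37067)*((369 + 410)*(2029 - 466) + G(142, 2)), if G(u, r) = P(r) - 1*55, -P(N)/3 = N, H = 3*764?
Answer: -42339118900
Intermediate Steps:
H = 2292
P(N) = -3*N
G(u, r) = -55 - 3*r (G(u, r) = -3*r - 1*55 = -3*r - 55 = -55 - 3*r)
(H - 37067)*((369 + 410)*(2029 - 466) + G(142, 2)) = (2292 - 37067)*((369 + 410)*(2029 - 466) + (-55 - 3*2)) = -34775*(779*1563 + (-55 - 6)) = -34775*(1217577 - 61) = -34775*1217516 = -42339118900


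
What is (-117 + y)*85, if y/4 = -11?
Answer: -13685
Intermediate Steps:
y = -44 (y = 4*(-11) = -44)
(-117 + y)*85 = (-117 - 44)*85 = -161*85 = -13685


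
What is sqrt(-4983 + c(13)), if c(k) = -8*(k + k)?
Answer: I*sqrt(5191) ≈ 72.049*I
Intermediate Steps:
c(k) = -16*k
sqrt(-4983 + c(13)) = sqrt(-4983 - 16*13) = sqrt(-4983 - 208) = sqrt(-5191) = I*sqrt(5191)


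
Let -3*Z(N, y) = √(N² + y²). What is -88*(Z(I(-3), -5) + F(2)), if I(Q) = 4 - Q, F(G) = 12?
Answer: -1056 + 88*√74/3 ≈ -803.67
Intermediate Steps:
Z(N, y) = -√(N² + y²)/3
-88*(Z(I(-3), -5) + F(2)) = -88*(-√((4 - 1*(-3))² + (-5)²)/3 + 12) = -88*(-√((4 + 3)² + 25)/3 + 12) = -88*(-√(7² + 25)/3 + 12) = -88*(-√(49 + 25)/3 + 12) = -88*(-√74/3 + 12) = -88*(12 - √74/3) = -1056 + 88*√74/3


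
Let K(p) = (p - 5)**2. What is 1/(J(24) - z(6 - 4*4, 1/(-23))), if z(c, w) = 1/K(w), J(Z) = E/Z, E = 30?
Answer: 13456/16291 ≈ 0.82598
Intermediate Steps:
K(p) = (-5 + p)**2
J(Z) = 30/Z
z(c, w) = (-5 + w)**(-2) (z(c, w) = 1/((-5 + w)**2) = (-5 + w)**(-2))
1/(J(24) - z(6 - 4*4, 1/(-23))) = 1/(30/24 - 1/(-5 + 1/(-23))**2) = 1/(30*(1/24) - 1/(-5 - 1/23)**2) = 1/(5/4 - 1/(-116/23)**2) = 1/(5/4 - 1*529/13456) = 1/(5/4 - 529/13456) = 1/(16291/13456) = 13456/16291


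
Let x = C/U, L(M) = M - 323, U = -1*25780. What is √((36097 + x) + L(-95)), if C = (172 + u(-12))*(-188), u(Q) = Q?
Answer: √59283346415/1289 ≈ 188.89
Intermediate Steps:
U = -25780
C = -30080 (C = (172 - 12)*(-188) = 160*(-188) = -30080)
L(M) = -323 + M
x = 1504/1289 (x = -30080/(-25780) = -30080*(-1/25780) = 1504/1289 ≈ 1.1668)
√((36097 + x) + L(-95)) = √((36097 + 1504/1289) + (-323 - 95)) = √(46530537/1289 - 418) = √(45991735/1289) = √59283346415/1289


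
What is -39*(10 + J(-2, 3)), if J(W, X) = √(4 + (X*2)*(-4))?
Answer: -390 - 78*I*√5 ≈ -390.0 - 174.41*I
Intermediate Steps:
J(W, X) = √(4 - 8*X) (J(W, X) = √(4 + (2*X)*(-4)) = √(4 - 8*X))
-39*(10 + J(-2, 3)) = -39*(10 + 2*√(1 - 2*3)) = -39*(10 + 2*√(1 - 6)) = -39*(10 + 2*√(-5)) = -39*(10 + 2*(I*√5)) = -39*(10 + 2*I*√5) = -390 - 78*I*√5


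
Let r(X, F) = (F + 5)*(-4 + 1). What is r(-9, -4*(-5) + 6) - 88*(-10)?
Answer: 787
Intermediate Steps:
r(X, F) = -15 - 3*F (r(X, F) = (5 + F)*(-3) = -15 - 3*F)
r(-9, -4*(-5) + 6) - 88*(-10) = (-15 - 3*(-4*(-5) + 6)) - 88*(-10) = (-15 - 3*(20 + 6)) + 880 = (-15 - 3*26) + 880 = (-15 - 78) + 880 = -93 + 880 = 787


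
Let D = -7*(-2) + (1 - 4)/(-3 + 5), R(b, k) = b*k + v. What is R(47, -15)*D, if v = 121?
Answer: -7300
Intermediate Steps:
R(b, k) = 121 + b*k (R(b, k) = b*k + 121 = 121 + b*k)
D = 25/2 (D = 14 - 3/2 = 25/2 ≈ 12.500)
R(47, -15)*D = (121 + 47*(-15))*(25/2) = (121 - 705)*(25/2) = -584*25/2 = -7300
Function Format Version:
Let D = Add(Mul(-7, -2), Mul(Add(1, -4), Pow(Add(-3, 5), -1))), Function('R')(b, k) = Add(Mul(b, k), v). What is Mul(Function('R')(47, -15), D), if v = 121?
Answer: -7300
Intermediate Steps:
Function('R')(b, k) = Add(121, Mul(b, k)) (Function('R')(b, k) = Add(Mul(b, k), 121) = Add(121, Mul(b, k)))
D = Rational(25, 2) (D = Add(14, Mul(-3, Pow(2, -1))) = Add(14, Mul(-3, Rational(1, 2))) = Add(14, Rational(-3, 2)) = Rational(25, 2) ≈ 12.500)
Mul(Function('R')(47, -15), D) = Mul(Add(121, Mul(47, -15)), Rational(25, 2)) = Mul(Add(121, -705), Rational(25, 2)) = Mul(-584, Rational(25, 2)) = -7300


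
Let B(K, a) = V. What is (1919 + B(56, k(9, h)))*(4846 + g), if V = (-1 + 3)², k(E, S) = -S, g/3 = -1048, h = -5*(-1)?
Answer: 3272946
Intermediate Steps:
h = 5
g = -3144 (g = 3*(-1048) = -3144)
V = 4 (V = 2² = 4)
B(K, a) = 4
(1919 + B(56, k(9, h)))*(4846 + g) = (1919 + 4)*(4846 - 3144) = 1923*1702 = 3272946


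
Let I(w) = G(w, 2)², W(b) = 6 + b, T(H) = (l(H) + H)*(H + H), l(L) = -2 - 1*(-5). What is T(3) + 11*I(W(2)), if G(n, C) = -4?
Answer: 212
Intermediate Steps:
l(L) = 3 (l(L) = -2 + 5 = 3)
T(H) = 2*H*(3 + H) (T(H) = (3 + H)*(H + H) = (3 + H)*(2*H) = 2*H*(3 + H))
I(w) = 16 (I(w) = (-4)² = 16)
T(3) + 11*I(W(2)) = 2*3*(3 + 3) + 11*16 = 2*3*6 + 176 = 36 + 176 = 212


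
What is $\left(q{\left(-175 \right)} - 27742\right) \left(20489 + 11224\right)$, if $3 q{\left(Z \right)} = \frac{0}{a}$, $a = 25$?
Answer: $-879782046$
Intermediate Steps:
$q{\left(Z \right)} = 0$ ($q{\left(Z \right)} = \frac{0 \cdot \frac{1}{25}}{3} = \frac{1}{3} \cdot 0 = 0$)
$\left(q{\left(-175 \right)} - 27742\right) \left(20489 + 11224\right) = \left(0 - 27742\right) \left(20489 + 11224\right) = \left(-27742\right) 31713 = -879782046$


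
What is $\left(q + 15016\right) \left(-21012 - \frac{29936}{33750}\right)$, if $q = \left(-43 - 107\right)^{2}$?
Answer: $- \frac{13302891029488}{16875} \approx -7.8832 \cdot 10^{8}$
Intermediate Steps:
$q = 22500$ ($q = \left(-150\right)^{2} = 22500$)
$\left(q + 15016\right) \left(-21012 - \frac{29936}{33750}\right) = \left(22500 + 15016\right) \left(-21012 - \frac{29936}{33750}\right) = 37516 \left(-21012 - \frac{14968}{16875}\right) = 37516 \left(- \frac{354592468}{16875}\right) = - \frac{13302891029488}{16875}$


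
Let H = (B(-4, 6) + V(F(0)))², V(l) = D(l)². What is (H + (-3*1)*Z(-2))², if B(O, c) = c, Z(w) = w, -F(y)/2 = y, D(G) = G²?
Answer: 1764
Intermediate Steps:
F(y) = -2*y
V(l) = l⁴ (V(l) = (l²)² = l⁴)
H = 36 (H = (6 + (-2*0)⁴)² = (6 + 0⁴)² = (6 + 0)² = 6² = 36)
(H + (-3*1)*Z(-2))² = (36 - 3*1*(-2))² = (36 - 3*(-2))² = (36 + 6)² = 42² = 1764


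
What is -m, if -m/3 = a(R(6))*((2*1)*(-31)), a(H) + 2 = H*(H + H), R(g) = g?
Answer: -13020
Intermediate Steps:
a(H) = -2 + 2*H**2 (a(H) = -2 + H*(H + H) = -2 + H*(2*H) = -2 + 2*H**2)
m = 13020 (m = -3*(-2 + 2*6**2)*(2*1)*(-31) = -3*(-2 + 2*36)*2*(-31) = -3*(-2 + 72)*(-62) = -210*(-62) = -3*(-4340) = 13020)
-m = -1*13020 = -13020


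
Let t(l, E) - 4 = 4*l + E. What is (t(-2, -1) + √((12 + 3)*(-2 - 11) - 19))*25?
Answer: -125 + 25*I*√214 ≈ -125.0 + 365.72*I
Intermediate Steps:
t(l, E) = 4 + E + 4*l (t(l, E) = 4 + (4*l + E) = 4 + (E + 4*l) = 4 + E + 4*l)
(t(-2, -1) + √((12 + 3)*(-2 - 11) - 19))*25 = ((4 - 1 + 4*(-2)) + √((12 + 3)*(-2 - 11) - 19))*25 = ((4 - 1 - 8) + √(15*(-13) - 19))*25 = (-5 + √(-195 - 19))*25 = (-5 + √(-214))*25 = (-5 + I*√214)*25 = -125 + 25*I*√214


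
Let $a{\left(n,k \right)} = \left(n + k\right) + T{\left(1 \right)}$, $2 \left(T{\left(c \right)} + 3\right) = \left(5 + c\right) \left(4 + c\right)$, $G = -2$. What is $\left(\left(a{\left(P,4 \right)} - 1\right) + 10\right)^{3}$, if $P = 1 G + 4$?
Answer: $19683$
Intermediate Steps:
$T{\left(c \right)} = -3 + \frac{\left(4 + c\right) \left(5 + c\right)}{2}$ ($T{\left(c \right)} = -3 + \frac{\left(5 + c\right) \left(4 + c\right)}{2} = -3 + \frac{\left(4 + c\right) \left(5 + c\right)}{2}$)
$P = 2$ ($P = 1 \left(-2\right) + 4 = -2 + 4 = 2$)
$a{\left(n,k \right)} = 12 + k + n$ ($a{\left(n,k \right)} = \left(n + k\right) + \left(7 + \frac{1^{2}}{2} + \frac{9}{2} \cdot 1\right) = \left(k + n\right) + \left(7 + \frac{1}{2} \cdot 1 + \frac{9}{2}\right) = \left(k + n\right) + \left(7 + \frac{1}{2} + \frac{9}{2}\right) = \left(k + n\right) + 12 = 12 + k + n$)
$\left(\left(a{\left(P,4 \right)} - 1\right) + 10\right)^{3} = \left(\left(\left(12 + 4 + 2\right) - 1\right) + 10\right)^{3} = \left(\left(18 - 1\right) + 10\right)^{3} = \left(17 + 10\right)^{3} = 27^{3} = 19683$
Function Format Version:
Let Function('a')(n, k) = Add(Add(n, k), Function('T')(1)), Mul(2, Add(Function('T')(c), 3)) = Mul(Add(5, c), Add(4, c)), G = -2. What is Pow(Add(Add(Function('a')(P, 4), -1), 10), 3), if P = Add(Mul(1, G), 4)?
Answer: 19683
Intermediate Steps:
Function('T')(c) = Add(-3, Mul(Rational(1, 2), Add(4, c), Add(5, c))) (Function('T')(c) = Add(-3, Mul(Rational(1, 2), Mul(Add(5, c), Add(4, c)))) = Add(-3, Mul(Rational(1, 2), Mul(Add(4, c), Add(5, c)))) = Add(-3, Mul(Rational(1, 2), Add(4, c), Add(5, c))))
P = 2 (P = Add(Mul(1, -2), 4) = Add(-2, 4) = 2)
Function('a')(n, k) = Add(12, k, n) (Function('a')(n, k) = Add(Add(n, k), Add(7, Mul(Rational(1, 2), Pow(1, 2)), Mul(Rational(9, 2), 1))) = Add(Add(k, n), Add(7, Mul(Rational(1, 2), 1), Rational(9, 2))) = Add(Add(k, n), Add(7, Rational(1, 2), Rational(9, 2))) = Add(Add(k, n), 12) = Add(12, k, n))
Pow(Add(Add(Function('a')(P, 4), -1), 10), 3) = Pow(Add(Add(Add(12, 4, 2), -1), 10), 3) = Pow(Add(Add(18, -1), 10), 3) = Pow(Add(17, 10), 3) = Pow(27, 3) = 19683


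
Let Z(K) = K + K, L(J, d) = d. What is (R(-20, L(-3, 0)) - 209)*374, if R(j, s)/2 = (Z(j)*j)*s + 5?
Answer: -74426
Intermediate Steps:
Z(K) = 2*K
R(j, s) = 10 + 4*s*j**2 (R(j, s) = 2*(((2*j)*j)*s + 5) = 2*((2*j**2)*s + 5) = 2*(2*s*j**2 + 5) = 2*(5 + 2*s*j**2) = 10 + 4*s*j**2)
(R(-20, L(-3, 0)) - 209)*374 = ((10 + 4*0*(-20)**2) - 209)*374 = ((10 + 4*0*400) - 209)*374 = ((10 + 0) - 209)*374 = (10 - 209)*374 = -199*374 = -74426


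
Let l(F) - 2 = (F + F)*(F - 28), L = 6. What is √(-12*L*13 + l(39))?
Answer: 2*I*√19 ≈ 8.7178*I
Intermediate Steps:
l(F) = 2 + 2*F*(-28 + F) (l(F) = 2 + (F + F)*(F - 28) = 2 + (2*F)*(-28 + F) = 2 + 2*F*(-28 + F))
√(-12*L*13 + l(39)) = √(-12*6*13 + (2 - 56*39 + 2*39²)) = √(-72*13 + (2 - 2184 + 2*1521)) = √(-936 + (2 - 2184 + 3042)) = √(-936 + 860) = √(-76) = 2*I*√19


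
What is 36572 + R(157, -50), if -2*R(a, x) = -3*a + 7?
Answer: 36804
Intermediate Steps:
R(a, x) = -7/2 + 3*a/2 (R(a, x) = -(-3*a + 7)/2 = -(7 - 3*a)/2 = -7/2 + 3*a/2)
36572 + R(157, -50) = 36572 + (-7/2 + (3/2)*157) = 36572 + (-7/2 + 471/2) = 36572 + 232 = 36804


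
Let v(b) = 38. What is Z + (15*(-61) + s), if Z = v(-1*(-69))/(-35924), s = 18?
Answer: -16111933/17962 ≈ -897.00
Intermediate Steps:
Z = -19/17962 (Z = 38/(-35924) = 38*(-1/35924) = -19/17962 ≈ -0.0010578)
Z + (15*(-61) + s) = -19/17962 + (15*(-61) + 18) = -19/17962 + (-915 + 18) = -19/17962 - 897 = -16111933/17962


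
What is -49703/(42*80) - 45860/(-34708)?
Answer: -392750531/29154720 ≈ -13.471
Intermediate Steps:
-49703/(42*80) - 45860/(-34708) = -49703/3360 - 45860*(-1/34708) = -49703*1/3360 + 11465/8677 = -49703/3360 + 11465/8677 = -392750531/29154720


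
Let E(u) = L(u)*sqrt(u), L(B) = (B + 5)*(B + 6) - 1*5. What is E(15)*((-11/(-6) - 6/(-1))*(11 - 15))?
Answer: -39010*sqrt(15)/3 ≈ -50362.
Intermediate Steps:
L(B) = -5 + (5 + B)*(6 + B) (L(B) = (5 + B)*(6 + B) - 5 = -5 + (5 + B)*(6 + B))
E(u) = sqrt(u)*(25 + u**2 + 11*u) (E(u) = (25 + u**2 + 11*u)*sqrt(u) = sqrt(u)*(25 + u**2 + 11*u))
E(15)*((-11/(-6) - 6/(-1))*(11 - 15)) = (sqrt(15)*(25 + 15**2 + 11*15))*((-11/(-6) - 6/(-1))*(11 - 15)) = (sqrt(15)*(25 + 225 + 165))*((-11*(-1/6) - 6*(-1))*(-4)) = (sqrt(15)*415)*((11/6 + 6)*(-4)) = (415*sqrt(15))*((47/6)*(-4)) = (415*sqrt(15))*(-94/3) = -39010*sqrt(15)/3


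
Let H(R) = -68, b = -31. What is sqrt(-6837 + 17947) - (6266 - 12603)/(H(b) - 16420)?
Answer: -6337/16488 + sqrt(11110) ≈ 105.02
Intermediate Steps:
sqrt(-6837 + 17947) - (6266 - 12603)/(H(b) - 16420) = sqrt(-6837 + 17947) - (6266 - 12603)/(-68 - 16420) = sqrt(11110) - (-6337)/(-16488) = sqrt(11110) - (-6337)*(-1)/16488 = sqrt(11110) - 1*6337/16488 = sqrt(11110) - 6337/16488 = -6337/16488 + sqrt(11110)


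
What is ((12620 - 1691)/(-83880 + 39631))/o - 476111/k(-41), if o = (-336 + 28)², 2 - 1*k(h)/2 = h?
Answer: -999270607698995/180498396848 ≈ -5536.2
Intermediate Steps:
k(h) = 4 - 2*h
o = 94864 (o = (-308)² = 94864)
((12620 - 1691)/(-83880 + 39631))/o - 476111/k(-41) = ((12620 - 1691)/(-83880 + 39631))/94864 - 476111/(4 - 2*(-41)) = (10929/(-44249))*(1/94864) - 476111/(4 + 82) = (10929*(-1/44249))*(1/94864) - 476111/86 = -10929/44249*1/94864 - 476111*1/86 = -10929/4197637136 - 476111/86 = -999270607698995/180498396848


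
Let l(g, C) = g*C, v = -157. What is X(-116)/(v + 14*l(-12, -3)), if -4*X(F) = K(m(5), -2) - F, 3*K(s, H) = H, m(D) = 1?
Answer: -173/2082 ≈ -0.083093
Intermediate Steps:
K(s, H) = H/3
l(g, C) = C*g
X(F) = ⅙ + F/4 (X(F) = -((⅓)*(-2) - F)/4 = -(-⅔ - F)/4 = ⅙ + F/4)
X(-116)/(v + 14*l(-12, -3)) = (⅙ + (¼)*(-116))/(-157 + 14*(-3*(-12))) = (⅙ - 29)/(-157 + 14*36) = -173/(6*(-157 + 504)) = -173/6/347 = -173/6*1/347 = -173/2082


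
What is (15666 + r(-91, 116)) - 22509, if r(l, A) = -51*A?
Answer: -12759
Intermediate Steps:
(15666 + r(-91, 116)) - 22509 = (15666 - 51*116) - 22509 = (15666 - 5916) - 22509 = 9750 - 22509 = -12759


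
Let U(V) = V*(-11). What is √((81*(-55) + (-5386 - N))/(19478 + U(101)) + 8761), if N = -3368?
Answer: √2955375452738/18367 ≈ 93.598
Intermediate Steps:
U(V) = -11*V
√((81*(-55) + (-5386 - N))/(19478 + U(101)) + 8761) = √((81*(-55) + (-5386 - 1*(-3368)))/(19478 - 11*101) + 8761) = √((-4455 + (-5386 + 3368))/(19478 - 1111) + 8761) = √((-4455 - 2018)/18367 + 8761) = √(-6473*1/18367 + 8761) = √(-6473/18367 + 8761) = √(160906814/18367) = √2955375452738/18367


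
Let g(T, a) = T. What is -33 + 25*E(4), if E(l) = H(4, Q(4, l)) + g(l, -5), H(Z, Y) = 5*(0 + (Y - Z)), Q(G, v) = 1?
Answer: -308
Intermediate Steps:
H(Z, Y) = -5*Z + 5*Y (H(Z, Y) = 5*(Y - Z) = -5*Z + 5*Y)
E(l) = -15 + l (E(l) = (-5*4 + 5*1) + l = (-20 + 5) + l = -15 + l)
-33 + 25*E(4) = -33 + 25*(-15 + 4) = -33 + 25*(-11) = -33 - 275 = -308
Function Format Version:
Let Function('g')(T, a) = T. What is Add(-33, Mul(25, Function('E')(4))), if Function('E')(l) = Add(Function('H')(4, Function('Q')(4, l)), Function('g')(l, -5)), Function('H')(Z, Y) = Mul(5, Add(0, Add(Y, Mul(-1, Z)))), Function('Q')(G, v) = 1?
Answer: -308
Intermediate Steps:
Function('H')(Z, Y) = Add(Mul(-5, Z), Mul(5, Y)) (Function('H')(Z, Y) = Mul(5, Add(Y, Mul(-1, Z))) = Add(Mul(-5, Z), Mul(5, Y)))
Function('E')(l) = Add(-15, l) (Function('E')(l) = Add(Add(Mul(-5, 4), Mul(5, 1)), l) = Add(Add(-20, 5), l) = Add(-15, l))
Add(-33, Mul(25, Function('E')(4))) = Add(-33, Mul(25, Add(-15, 4))) = Add(-33, Mul(25, -11)) = Add(-33, -275) = -308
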